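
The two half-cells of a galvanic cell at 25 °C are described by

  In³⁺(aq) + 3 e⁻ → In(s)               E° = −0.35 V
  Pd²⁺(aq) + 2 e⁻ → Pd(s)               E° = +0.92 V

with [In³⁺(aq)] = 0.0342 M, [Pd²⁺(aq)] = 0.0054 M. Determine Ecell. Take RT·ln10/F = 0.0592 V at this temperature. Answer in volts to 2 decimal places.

+1.23 V

Pd²⁺/Pd is reduced (cathode, E° = +0.92 V) and In³⁺/In is oxidized (anode).
E°cell = E°cat − E°an = +0.92 − (−0.35) = +1.27 V; n = 6.
The balanced reaction is 3 Pd²⁺(aq) + 2 In(s) → 3 Pd(s) + 2 In³⁺(aq), so Q = [In³⁺(aq)]^2 / [Pd²⁺(aq)]^3 = 7.43×10^3 and log Q = 3.871.
Applying E = E° − (RT ln10/nF)·log Q gives +1.27 − (0.0592/6)(3.871) = +1.23 V.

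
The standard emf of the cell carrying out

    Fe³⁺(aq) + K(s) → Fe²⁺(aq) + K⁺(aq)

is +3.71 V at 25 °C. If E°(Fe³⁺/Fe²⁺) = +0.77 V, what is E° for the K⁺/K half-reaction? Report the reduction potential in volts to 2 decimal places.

−2.94 V

In the reaction as written the Fe³⁺/Fe²⁺ couple is reduced (cathode) and K⁺/K is oxidized (anode), so E°cell = E°(Fe³⁺/Fe²⁺) − E°(K⁺/K).
E°(K⁺/K) = E°(cathode) − E°cell = +0.77 − (+3.71) = −2.94 V.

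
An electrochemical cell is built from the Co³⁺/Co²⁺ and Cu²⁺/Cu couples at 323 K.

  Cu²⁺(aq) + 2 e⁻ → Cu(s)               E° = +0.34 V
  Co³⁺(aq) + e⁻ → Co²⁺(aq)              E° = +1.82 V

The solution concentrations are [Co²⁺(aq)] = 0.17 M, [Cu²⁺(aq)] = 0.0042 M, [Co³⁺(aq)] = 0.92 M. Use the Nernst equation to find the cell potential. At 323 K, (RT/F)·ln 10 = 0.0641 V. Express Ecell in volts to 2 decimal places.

The Co³⁺/Co²⁺ couple has the more positive E°, so it is the cathode; Cu²⁺/Cu is the anode.
The standard potential is +1.82 − (+0.34) = +1.48 V and the balanced reaction transfers n = 2 electrons.
For the overall reaction 2 Co³⁺(aq) + Cu(s) → 2 Co²⁺(aq) + Cu²⁺(aq), Q = ([Co²⁺(aq)]^2·[Cu²⁺(aq)]) / [Co³⁺(aq)]^2 = 0.000143, giving log Q = −3.843.
Applying E = E° − (RT ln10/nF)·log Q gives +1.48 − (0.0641/2)(−3.843) = +1.60 V.

+1.60 V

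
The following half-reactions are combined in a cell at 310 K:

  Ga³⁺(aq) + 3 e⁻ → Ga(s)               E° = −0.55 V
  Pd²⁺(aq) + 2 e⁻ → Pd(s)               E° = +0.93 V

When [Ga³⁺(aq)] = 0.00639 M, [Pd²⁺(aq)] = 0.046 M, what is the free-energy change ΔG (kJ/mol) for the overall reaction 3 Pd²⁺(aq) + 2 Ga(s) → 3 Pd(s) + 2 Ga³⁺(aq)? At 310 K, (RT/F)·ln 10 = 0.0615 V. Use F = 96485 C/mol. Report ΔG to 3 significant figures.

−859 kJ/mol

E°cell = +0.93 − (−0.55) = +1.48 V; the balanced reaction transfers n = 6 electrons.
Q = [Ga³⁺(aq)]^2 / [Pd²⁺(aq)]^3 = 0.419, so log Q = −0.377 and E = +1.48 − (0.0615/6)(−0.377) = +1.4839 V.
ΔG = −nFE = −(6)(96485)(+1.4839) J/mol = −859 kJ/mol.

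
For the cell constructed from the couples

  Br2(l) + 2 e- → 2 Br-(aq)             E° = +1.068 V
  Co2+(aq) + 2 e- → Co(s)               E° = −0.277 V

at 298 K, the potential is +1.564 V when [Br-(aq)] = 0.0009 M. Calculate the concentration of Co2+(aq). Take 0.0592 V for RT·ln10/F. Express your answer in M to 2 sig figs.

With Br₂/Br⁻ at the cathode and Co²⁺/Co at the anode, E°cell = +1.068 − (−0.277) = +1.345 V (n = 2).
From the Nernst equation, log Q = n(E° − E)/0.0592 = 2·(+1.345 − (+1.564))/0.0592 = −7.399.
The balanced reaction is Br2(l) + Co(s) → 2 Br-(aq) + Co2+(aq), so Q = [Br-(aq)]^2·[Co2+(aq)].
Substituting the known concentrations and solving, log [Co2+(aq)] = −1.307 and [Co2+(aq)] = 0.049 M.

0.049 M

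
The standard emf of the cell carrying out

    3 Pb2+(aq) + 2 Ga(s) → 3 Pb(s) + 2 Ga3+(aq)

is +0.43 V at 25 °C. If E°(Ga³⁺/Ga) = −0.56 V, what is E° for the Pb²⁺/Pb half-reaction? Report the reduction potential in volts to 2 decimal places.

In the reaction as written the Pb²⁺/Pb couple is reduced (cathode) and Ga³⁺/Ga is oxidized (anode), so E°cell = E°(Pb²⁺/Pb) − E°(Ga³⁺/Ga).
E°(Pb²⁺/Pb) = E°cell + E°(anode) = +0.43 + (−0.56) = −0.13 V.

−0.13 V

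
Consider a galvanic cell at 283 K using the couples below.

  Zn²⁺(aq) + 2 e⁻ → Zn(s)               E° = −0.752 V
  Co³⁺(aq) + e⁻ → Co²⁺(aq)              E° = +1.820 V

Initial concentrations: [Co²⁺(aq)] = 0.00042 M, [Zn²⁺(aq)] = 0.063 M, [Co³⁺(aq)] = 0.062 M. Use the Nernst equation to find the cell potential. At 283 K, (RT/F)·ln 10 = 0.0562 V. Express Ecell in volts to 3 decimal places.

+2.728 V

Co³⁺/Co²⁺ is reduced (cathode, E° = +1.820 V) and Zn²⁺/Zn is oxidized (anode).
The standard potential is +1.820 − (−0.752) = +2.572 V and the balanced reaction transfers n = 2 electrons.
The balanced reaction is 2 Co³⁺(aq) + Zn(s) → 2 Co²⁺(aq) + Zn²⁺(aq), so Q = ([Co²⁺(aq)]^2·[Zn²⁺(aq)]) / [Co³⁺(aq)]^2 = 2.89×10^−6 and log Q = −5.539.
Applying E = E° − (RT ln10/nF)·log Q gives +2.572 − (0.0562/2)(−5.539) = +2.728 V.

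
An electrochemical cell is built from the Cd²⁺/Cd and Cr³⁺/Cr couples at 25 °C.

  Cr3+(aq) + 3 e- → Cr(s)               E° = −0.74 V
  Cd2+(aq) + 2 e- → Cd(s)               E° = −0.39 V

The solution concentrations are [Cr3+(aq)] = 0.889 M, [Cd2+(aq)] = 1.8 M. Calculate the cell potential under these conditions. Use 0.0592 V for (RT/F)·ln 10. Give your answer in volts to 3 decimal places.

+0.359 V

Since E°(Cd²⁺/Cd) > E°(Cr³⁺/Cr), Cd²⁺/Cd serves as the cathode.
E°cell = E°cat − E°an = −0.39 − (−0.74) = +0.35 V; n = 6.
Balancing gives 3 Cd2+(aq) + 2 Cr(s) → 3 Cd(s) + 2 Cr3+(aq); hence Q = [Cr3+(aq)]^2 / [Cd2+(aq)]^3 = 0.136 (log Q = −0.868).
By the Nernst equation, E = +0.35 − (0.0592/6)·(−0.868) = +0.359 V.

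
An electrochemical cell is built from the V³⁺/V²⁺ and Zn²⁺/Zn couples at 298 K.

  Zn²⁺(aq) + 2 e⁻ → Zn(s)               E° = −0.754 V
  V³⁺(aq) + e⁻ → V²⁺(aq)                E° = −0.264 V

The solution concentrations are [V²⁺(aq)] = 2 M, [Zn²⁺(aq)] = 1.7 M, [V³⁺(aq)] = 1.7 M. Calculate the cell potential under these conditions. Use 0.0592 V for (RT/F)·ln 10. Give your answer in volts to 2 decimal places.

The V³⁺/V²⁺ couple has the more positive E°, so it is the cathode; Zn²⁺/Zn is the anode.
The standard potential is −0.264 − (−0.754) = +0.490 V and the balanced reaction transfers n = 2 electrons.
The balanced reaction is 2 V³⁺(aq) + Zn(s) → 2 V²⁺(aq) + Zn²⁺(aq), so Q = ([V²⁺(aq)]^2·[Zn²⁺(aq)]) / [V³⁺(aq)]^2 = 2.35 and log Q = 0.372.
Applying E = E° − (RT ln10/nF)·log Q gives +0.490 − (0.0592/2)(0.372) = +0.48 V.

+0.48 V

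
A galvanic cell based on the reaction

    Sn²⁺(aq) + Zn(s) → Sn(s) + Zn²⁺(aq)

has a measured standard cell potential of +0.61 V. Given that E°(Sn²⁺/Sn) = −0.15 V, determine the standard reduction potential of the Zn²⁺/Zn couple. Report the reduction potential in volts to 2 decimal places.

In the reaction as written the Sn²⁺/Sn couple is reduced (cathode) and Zn²⁺/Zn is oxidized (anode), so E°cell = E°(Sn²⁺/Sn) − E°(Zn²⁺/Zn).
E°(Zn²⁺/Zn) = E°(cathode) − E°cell = −0.15 − (+0.61) = −0.76 V.

−0.76 V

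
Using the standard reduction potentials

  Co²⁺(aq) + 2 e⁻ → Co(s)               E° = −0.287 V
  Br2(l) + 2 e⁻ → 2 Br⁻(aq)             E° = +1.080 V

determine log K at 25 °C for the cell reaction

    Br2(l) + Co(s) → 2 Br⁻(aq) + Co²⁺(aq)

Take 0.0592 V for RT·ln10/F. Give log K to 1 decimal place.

log K = 46.2

The Br₂/Br⁻ couple is reduced (cathode); E°cell = +1.080 − (−0.287) = +1.367 V with n = 2.
At equilibrium E = 0, so log K = nE°cell / 0.0592 = (2)(+1.367) / 0.0592 = 46.2.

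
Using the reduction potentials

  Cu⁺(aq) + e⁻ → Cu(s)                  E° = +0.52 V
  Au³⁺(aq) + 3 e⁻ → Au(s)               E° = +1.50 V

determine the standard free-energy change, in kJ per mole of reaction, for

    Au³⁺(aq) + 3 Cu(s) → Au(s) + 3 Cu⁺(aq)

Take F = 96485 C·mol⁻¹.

In the reaction as written Au³⁺(aq) is reduced, so the Au³⁺/Au couple is the cathode and Cu⁺/Cu is the anode.
E°cell = +1.50 − (+0.52) = +0.98 V; balancing electrons gives n = 3.
ΔG° = −nFE°cell = −(3)(96485)(+0.98) J/mol = −284 kJ/mol.

−284 kJ/mol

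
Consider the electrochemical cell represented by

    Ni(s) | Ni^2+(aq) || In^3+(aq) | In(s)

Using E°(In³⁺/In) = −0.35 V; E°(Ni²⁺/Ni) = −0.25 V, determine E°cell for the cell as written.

−0.10 V

By convention the left-hand electrode in cell notation is the anode (oxidation) and the right-hand electrode is the cathode (reduction).
E°cell = E°(right) − E°(left) = −0.35 − (−0.25) = −0.10 V.
The negative sign shows that, as written, the cell would require an external voltage to drive the reaction.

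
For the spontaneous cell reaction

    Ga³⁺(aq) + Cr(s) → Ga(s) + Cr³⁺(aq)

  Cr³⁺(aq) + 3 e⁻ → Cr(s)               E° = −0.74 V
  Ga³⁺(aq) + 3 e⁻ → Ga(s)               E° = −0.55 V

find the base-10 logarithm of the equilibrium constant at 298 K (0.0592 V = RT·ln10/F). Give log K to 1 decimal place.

The Ga³⁺/Ga couple is reduced (cathode); E°cell = −0.55 − (−0.74) = +0.19 V with n = 3.
At equilibrium E = 0, so log K = nE°cell / 0.0592 = (3)(+0.19) / 0.0592 = 9.6.

log K = 9.6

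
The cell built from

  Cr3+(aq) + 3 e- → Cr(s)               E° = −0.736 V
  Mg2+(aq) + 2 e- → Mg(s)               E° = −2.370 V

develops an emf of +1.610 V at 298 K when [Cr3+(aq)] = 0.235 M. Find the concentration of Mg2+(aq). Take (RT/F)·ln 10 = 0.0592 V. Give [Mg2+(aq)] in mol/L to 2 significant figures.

The Cr³⁺/Cr couple has the larger reduction potential, so it is the cathode: E°cell = −0.736 − (−2.370) = +1.634 V and n = 6.
From the Nernst equation, log Q = n(E° − E)/0.0592 = 6·(+1.634 − (+1.610))/0.0592 = 2.432.
For 2 Cr3+(aq) + 3 Mg(s) → 2 Cr(s) + 3 Mg2+(aq), the reaction quotient is Q = [Mg2+(aq)]^3 / [Cr3+(aq)]^2.
Substituting the known concentrations and solving, log [Mg2+(aq)] = 0.391 and [Mg2+(aq)] = 2.5 M.

2.5 M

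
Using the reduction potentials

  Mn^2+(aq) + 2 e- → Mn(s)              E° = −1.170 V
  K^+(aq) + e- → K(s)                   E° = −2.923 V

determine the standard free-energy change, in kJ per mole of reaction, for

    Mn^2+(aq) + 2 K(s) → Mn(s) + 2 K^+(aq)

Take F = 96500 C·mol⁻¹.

In the reaction as written Mn^2+(aq) is reduced, so the Mn²⁺/Mn couple is the cathode and K⁺/K is the anode.
E°cell = −1.170 − (−2.923) = +1.753 V; balancing electrons gives n = 2.
ΔG° = −nFE°cell = −(2)(96500)(+1.753) J/mol = −338 kJ/mol.

−338 kJ/mol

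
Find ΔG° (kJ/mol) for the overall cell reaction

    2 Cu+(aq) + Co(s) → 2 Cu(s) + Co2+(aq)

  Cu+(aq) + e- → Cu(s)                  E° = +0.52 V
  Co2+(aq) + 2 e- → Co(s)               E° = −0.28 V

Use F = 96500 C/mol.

−154 kJ/mol

In the reaction as written Cu+(aq) is reduced, so the Cu⁺/Cu couple is the cathode and Co²⁺/Co is the anode.
E°cell = +0.52 − (−0.28) = +0.80 V; balancing electrons gives n = 2.
ΔG° = −nFE°cell = −(2)(96500)(+0.80) J/mol = −154 kJ/mol.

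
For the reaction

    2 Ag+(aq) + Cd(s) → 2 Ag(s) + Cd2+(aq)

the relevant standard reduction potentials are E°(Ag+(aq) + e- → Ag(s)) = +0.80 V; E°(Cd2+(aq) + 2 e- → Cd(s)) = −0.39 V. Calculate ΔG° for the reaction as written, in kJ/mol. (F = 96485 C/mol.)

−230 kJ/mol

In the reaction as written Ag+(aq) is reduced, so the Ag⁺/Ag couple is the cathode and Cd²⁺/Cd is the anode.
E°cell = +0.80 − (−0.39) = +1.19 V; balancing electrons gives n = 2.
ΔG° = −nFE°cell = −(2)(96485)(+1.19) J/mol = −230 kJ/mol.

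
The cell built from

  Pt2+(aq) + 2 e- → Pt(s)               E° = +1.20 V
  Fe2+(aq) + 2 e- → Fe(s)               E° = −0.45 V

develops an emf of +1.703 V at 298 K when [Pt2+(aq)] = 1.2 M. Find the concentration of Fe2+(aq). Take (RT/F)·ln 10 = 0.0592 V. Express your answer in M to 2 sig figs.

With Pt²⁺/Pt at the cathode and Fe²⁺/Fe at the anode, E°cell = +1.20 − (−0.45) = +1.65 V (n = 2).
From the Nernst equation, log Q = n(E° − E)/0.0592 = 2·(+1.65 − (+1.703))/0.0592 = −1.791.
For Pt2+(aq) + Fe(s) → Pt(s) + Fe2+(aq), the reaction quotient is Q = [Fe2+(aq)] / [Pt2+(aq)].
Solving for the unknown gives log [Fe2+(aq)] = −1.712, so [Fe2+(aq)] ≈ 0.019 M.

0.019 M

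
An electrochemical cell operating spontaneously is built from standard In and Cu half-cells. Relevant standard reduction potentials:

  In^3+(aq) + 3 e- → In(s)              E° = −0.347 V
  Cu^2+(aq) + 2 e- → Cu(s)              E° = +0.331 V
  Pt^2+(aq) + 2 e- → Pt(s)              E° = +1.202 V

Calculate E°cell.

Of the two couples in this cell, the one with the more positive reduction potential is reduced at the cathode: here that is Cu²⁺/Cu (+0.331 V); In³⁺/In (−0.347 V) is the anode.
E°cell = E°(cathode) − E°(anode) = +0.331 − (−0.347) = +0.678 V.

+0.678 V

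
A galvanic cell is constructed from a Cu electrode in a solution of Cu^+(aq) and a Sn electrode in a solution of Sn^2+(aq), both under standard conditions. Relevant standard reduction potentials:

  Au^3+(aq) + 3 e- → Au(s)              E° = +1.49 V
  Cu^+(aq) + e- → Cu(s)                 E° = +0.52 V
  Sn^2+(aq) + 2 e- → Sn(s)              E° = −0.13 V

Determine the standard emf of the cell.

+0.65 V

Of the two couples in this cell, the one with the more positive reduction potential is reduced at the cathode: here that is Cu⁺/Cu (+0.52 V); Sn²⁺/Sn (−0.13 V) is the anode.
E°cell = E°(cathode) − E°(anode) = +0.52 − (−0.13) = +0.65 V.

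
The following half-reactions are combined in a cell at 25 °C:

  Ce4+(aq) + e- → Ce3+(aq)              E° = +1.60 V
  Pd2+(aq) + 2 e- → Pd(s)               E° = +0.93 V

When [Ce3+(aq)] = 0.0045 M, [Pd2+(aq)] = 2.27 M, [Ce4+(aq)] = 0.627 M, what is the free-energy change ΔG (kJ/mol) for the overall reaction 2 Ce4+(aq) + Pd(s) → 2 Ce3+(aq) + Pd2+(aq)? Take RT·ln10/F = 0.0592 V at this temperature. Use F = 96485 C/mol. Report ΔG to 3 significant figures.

−152 kJ/mol

E°cell = +1.60 − (+0.93) = +0.67 V; the balanced reaction transfers n = 2 electrons.
Here Q = ([Ce3+(aq)]^2·[Pd2+(aq)]) / [Ce4+(aq)]^2 = 0.000117 (log Q = −3.932), giving E = +0.67 − (0.0592/2)·(−3.932) = +0.7864 V.
ΔG = −nFE = −(2)(96485)(+0.7864) J/mol = −152 kJ/mol.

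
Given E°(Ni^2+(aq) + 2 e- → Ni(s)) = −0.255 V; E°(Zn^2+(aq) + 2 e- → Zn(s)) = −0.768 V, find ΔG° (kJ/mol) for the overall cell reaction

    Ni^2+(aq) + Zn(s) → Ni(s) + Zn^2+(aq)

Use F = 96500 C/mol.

In the reaction as written Ni^2+(aq) is reduced, so the Ni²⁺/Ni couple is the cathode and Zn²⁺/Zn is the anode.
E°cell = −0.255 − (−0.768) = +0.513 V; balancing electrons gives n = 2.
ΔG° = −nFE°cell = −(2)(96500)(+0.513) J/mol = −99.0 kJ/mol.

−99.0 kJ/mol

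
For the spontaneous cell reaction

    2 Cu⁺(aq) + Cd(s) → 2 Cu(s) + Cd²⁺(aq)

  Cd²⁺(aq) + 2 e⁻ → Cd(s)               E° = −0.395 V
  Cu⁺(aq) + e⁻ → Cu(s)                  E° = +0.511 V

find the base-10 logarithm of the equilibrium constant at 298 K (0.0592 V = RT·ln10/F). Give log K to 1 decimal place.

log K = 30.6

The Cu⁺/Cu couple is reduced (cathode); E°cell = +0.511 − (−0.395) = +0.906 V with n = 2.
At equilibrium E = 0, so log K = nE°cell / 0.0592 = (2)(+0.906) / 0.0592 = 30.6.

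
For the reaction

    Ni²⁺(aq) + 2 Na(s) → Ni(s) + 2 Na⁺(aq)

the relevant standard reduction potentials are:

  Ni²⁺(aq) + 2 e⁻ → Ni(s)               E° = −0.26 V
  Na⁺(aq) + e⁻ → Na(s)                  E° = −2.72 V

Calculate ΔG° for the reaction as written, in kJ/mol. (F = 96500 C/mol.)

−475 kJ/mol

In the reaction as written Ni²⁺(aq) is reduced, so the Ni²⁺/Ni couple is the cathode and Na⁺/Na is the anode.
E°cell = −0.26 − (−2.72) = +2.46 V; balancing electrons gives n = 2.
ΔG° = −nFE°cell = −(2)(96500)(+2.46) J/mol = −475 kJ/mol.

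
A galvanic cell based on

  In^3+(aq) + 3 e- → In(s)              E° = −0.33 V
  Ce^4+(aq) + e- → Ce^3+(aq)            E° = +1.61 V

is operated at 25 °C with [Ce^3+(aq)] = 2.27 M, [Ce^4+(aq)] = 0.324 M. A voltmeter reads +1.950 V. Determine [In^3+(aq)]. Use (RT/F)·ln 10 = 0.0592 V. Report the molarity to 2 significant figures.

Ce⁴⁺/Ce³⁺ is the cathode (higher E°); E°cell = +1.61 − (−0.33) = +1.94 V with n = 3.
Since E = E° − (0.0592/n)·log Q, log Q = n(E° − E)/0.0592 = −0.507.
Balancing electrons gives 3 Ce^4+(aq) + In(s) → 3 Ce^3+(aq) + In^3+(aq); thus Q = ([Ce^3+(aq)]^3·[In^3+(aq)]) / [Ce^4+(aq)]^3.
Substituting the known concentrations and solving, log [In^3+(aq)] = −3.043 and [In^3+(aq)] = 0.00091 M.

0.00091 M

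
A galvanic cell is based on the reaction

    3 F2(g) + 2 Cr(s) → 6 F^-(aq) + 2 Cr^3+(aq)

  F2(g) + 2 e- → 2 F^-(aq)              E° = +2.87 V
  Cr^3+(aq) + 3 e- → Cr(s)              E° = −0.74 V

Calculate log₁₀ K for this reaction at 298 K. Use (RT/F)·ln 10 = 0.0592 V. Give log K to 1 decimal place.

The F₂/F⁻ couple is reduced (cathode); E°cell = +2.87 − (−0.74) = +3.61 V with n = 6.
At equilibrium E = 0, so log K = nE°cell / 0.0592 = (6)(+3.61) / 0.0592 = 365.9.

log K = 365.9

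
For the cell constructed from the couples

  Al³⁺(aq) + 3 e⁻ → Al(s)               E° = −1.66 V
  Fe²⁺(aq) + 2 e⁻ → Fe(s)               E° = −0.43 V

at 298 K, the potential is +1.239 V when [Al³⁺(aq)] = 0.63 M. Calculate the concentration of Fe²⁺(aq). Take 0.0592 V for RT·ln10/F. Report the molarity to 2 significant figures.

Fe²⁺/Fe is the cathode (higher E°); E°cell = −0.43 − (−1.66) = +1.23 V with n = 6.
Rearranging E = E° − (0.0592/n)·log Q gives log Q = 6(+1.23 − (+1.239))/0.0592 = −0.912.
The balanced reaction is 3 Fe²⁺(aq) + 2 Al(s) → 3 Fe(s) + 2 Al³⁺(aq), so Q = [Al³⁺(aq)]^2 / [Fe²⁺(aq)]^3.
Substituting the known concentrations and solving, log [Fe²⁺(aq)] = 0.170 and [Fe²⁺(aq)] = 1.5 M.

1.5 M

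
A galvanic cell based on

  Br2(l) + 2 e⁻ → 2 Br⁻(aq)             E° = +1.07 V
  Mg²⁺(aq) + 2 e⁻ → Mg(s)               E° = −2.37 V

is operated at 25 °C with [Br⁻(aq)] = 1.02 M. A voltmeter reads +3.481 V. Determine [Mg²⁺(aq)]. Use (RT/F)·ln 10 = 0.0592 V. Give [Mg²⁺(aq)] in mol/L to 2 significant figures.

0.040 M

Br₂/Br⁻ is the cathode (higher E°); E°cell = +1.07 − (−2.37) = +3.44 V with n = 2.
Rearranging E = E° − (0.0592/n)·log Q gives log Q = 2(+3.44 − (+3.481))/0.0592 = −1.385.
Balancing electrons gives Br2(l) + Mg(s) → 2 Br⁻(aq) + Mg²⁺(aq); thus Q = [Br⁻(aq)]^2·[Mg²⁺(aq)].
Isolating [Mg²⁺(aq)] in Q = 10^{−1.385} yields log [Mg²⁺(aq)] = −1.402, i.e. 0.040 M.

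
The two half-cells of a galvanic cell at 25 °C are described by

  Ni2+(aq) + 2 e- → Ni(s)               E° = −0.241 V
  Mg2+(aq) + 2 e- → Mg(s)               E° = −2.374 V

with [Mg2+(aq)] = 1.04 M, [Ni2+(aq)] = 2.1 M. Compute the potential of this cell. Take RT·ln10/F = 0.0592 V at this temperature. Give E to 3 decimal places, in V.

+2.142 V

The Ni²⁺/Ni couple has the more positive E°, so it is the cathode; Mg²⁺/Mg is the anode.
The standard potential is −0.241 − (−2.374) = +2.133 V and the balanced reaction transfers n = 2 electrons.
For the overall reaction Ni2+(aq) + Mg(s) → Ni(s) + Mg2+(aq), Q = [Mg2+(aq)] / [Ni2+(aq)] = 0.495, giving log Q = −0.305.
By the Nernst equation, E = +2.133 − (0.0592/2)·(−0.305) = +2.142 V.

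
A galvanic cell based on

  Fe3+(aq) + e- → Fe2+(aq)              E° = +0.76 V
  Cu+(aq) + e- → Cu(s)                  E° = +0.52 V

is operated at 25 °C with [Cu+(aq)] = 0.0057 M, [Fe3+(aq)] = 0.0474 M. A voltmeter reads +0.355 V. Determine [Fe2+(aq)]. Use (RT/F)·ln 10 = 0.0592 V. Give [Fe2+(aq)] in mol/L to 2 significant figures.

0.095 M

The Fe³⁺/Fe²⁺ couple has the larger reduction potential, so it is the cathode: E°cell = +0.76 − (+0.52) = +0.24 V and n = 1.
Rearranging E = E° − (0.0592/n)·log Q gives log Q = 1(+0.24 − (+0.355))/0.0592 = −1.943.
Balancing electrons gives Fe3+(aq) + Cu(s) → Fe2+(aq) + Cu+(aq); thus Q = ([Fe2+(aq)]·[Cu+(aq)]) / [Fe3+(aq)].
Solving for the unknown gives log [Fe2+(aq)] = −1.023, so [Fe2+(aq)] ≈ 0.095 M.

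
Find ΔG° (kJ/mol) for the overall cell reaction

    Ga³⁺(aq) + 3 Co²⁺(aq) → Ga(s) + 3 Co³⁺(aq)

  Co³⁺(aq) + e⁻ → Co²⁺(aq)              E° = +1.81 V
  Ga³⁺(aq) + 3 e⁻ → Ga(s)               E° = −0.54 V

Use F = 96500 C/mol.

+680 kJ/mol

In the reaction as written Ga³⁺(aq) is reduced, so the Ga³⁺/Ga couple is the cathode and Co³⁺/Co²⁺ is the anode.
E°cell = −0.54 − (+1.81) = −2.35 V; balancing electrons gives n = 3.
ΔG° = −nFE°cell = −(3)(96500)(−2.35) J/mol = +680 kJ/mol.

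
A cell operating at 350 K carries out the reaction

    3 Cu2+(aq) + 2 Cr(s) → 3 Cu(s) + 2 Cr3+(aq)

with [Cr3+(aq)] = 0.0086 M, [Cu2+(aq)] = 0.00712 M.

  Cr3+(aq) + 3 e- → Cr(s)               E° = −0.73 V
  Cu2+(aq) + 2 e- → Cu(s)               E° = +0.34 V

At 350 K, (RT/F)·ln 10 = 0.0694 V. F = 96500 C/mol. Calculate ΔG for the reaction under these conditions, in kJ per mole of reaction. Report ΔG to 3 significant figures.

−604 kJ/mol

E°cell = +0.34 − (−0.73) = +1.07 V; the balanced reaction transfers n = 6 electrons.
Here Q = [Cr3+(aq)]^2 / [Cu2+(aq)]^3 = 205 (log Q = 2.312), giving E = +1.07 − (0.0694/6)·(2.312) = +1.0433 V.
ΔG = −nFE = −(6)(96500)(+1.0433) J/mol = −604 kJ/mol.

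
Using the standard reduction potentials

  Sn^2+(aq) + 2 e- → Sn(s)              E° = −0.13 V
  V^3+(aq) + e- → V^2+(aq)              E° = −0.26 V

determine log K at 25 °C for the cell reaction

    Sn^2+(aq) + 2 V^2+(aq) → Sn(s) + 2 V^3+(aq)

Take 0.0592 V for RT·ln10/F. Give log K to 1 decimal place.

The Sn²⁺/Sn couple is reduced (cathode); E°cell = −0.13 − (−0.26) = +0.13 V with n = 2.
At equilibrium E = 0, so log K = nE°cell / 0.0592 = (2)(+0.13) / 0.0592 = 4.4.

log K = 4.4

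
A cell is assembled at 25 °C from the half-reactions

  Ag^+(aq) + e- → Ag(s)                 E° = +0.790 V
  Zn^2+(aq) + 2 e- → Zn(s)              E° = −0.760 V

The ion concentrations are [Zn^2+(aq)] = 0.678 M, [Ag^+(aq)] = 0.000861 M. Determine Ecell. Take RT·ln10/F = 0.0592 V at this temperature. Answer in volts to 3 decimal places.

+1.374 V

The Ag⁺/Ag couple has the more positive E°, so it is the cathode; Zn²⁺/Zn is the anode.
E°cell = E°cat − E°an = +0.790 − (−0.760) = +1.550 V; n = 2.
Balancing gives 2 Ag^+(aq) + Zn(s) → 2 Ag(s) + Zn^2+(aq); hence Q = [Zn^2+(aq)] / [Ag^+(aq)]^2 = 9.15×10^5 (log Q = 5.961).
By the Nernst equation, E = +1.550 − (0.0592/2)·(5.961) = +1.374 V.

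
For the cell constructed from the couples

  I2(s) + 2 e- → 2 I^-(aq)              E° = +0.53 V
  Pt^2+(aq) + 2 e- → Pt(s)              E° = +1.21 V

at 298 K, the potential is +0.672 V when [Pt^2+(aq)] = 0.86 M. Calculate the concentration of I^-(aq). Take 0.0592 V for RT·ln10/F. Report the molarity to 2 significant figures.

0.79 M

The Pt²⁺/Pt couple has the larger reduction potential, so it is the cathode: E°cell = +1.21 − (+0.53) = +0.68 V and n = 2.
Rearranging E = E° − (0.0592/n)·log Q gives log Q = 2(+0.68 − (+0.672))/0.0592 = 0.270.
The balanced reaction is Pt^2+(aq) + 2 I^-(aq) → Pt(s) + I2(s), so Q = 1 / ([Pt^2+(aq)]·[I^-(aq)]^2).
Isolating [I^-(aq)] in Q = 10^{0.270} yields log [I^-(aq)] = −0.102, i.e. 0.79 M.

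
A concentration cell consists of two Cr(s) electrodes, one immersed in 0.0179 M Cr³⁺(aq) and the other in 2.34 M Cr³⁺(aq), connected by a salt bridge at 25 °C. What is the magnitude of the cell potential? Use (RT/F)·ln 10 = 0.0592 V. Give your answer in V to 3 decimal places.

0.042 V

For a concentration cell E°cell = 0, since both electrodes use the same couple.
The compartment with the higher Cr³⁺(aq) concentration (2.34 M) acts as the cathode; ions are reduced there and produced at the dilute (0.0179 M) anode.
With n = 3, Ecell = −(0.0592/3)·log([dilute]/[conc]) = −(0.0592/3)·log(0.0179/2.34) = +0.042 V.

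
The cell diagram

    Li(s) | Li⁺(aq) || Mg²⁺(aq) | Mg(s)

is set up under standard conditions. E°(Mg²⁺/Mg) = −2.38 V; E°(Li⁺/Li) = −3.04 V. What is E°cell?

By convention the left-hand electrode in cell notation is the anode (oxidation) and the right-hand electrode is the cathode (reduction).
E°cell = E°(right) − E°(left) = −2.38 − (−3.04) = +0.66 V.

+0.66 V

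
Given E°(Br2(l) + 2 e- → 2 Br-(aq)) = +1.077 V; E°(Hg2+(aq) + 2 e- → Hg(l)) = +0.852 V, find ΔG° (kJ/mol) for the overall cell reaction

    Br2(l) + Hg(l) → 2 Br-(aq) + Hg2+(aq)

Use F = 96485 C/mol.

In the reaction as written Br2(l) is reduced, so the Br₂/Br⁻ couple is the cathode and Hg²⁺/Hg is the anode.
E°cell = +1.077 − (+0.852) = +0.225 V; balancing electrons gives n = 2.
ΔG° = −nFE°cell = −(2)(96485)(+0.225) J/mol = −43.4 kJ/mol.

−43.4 kJ/mol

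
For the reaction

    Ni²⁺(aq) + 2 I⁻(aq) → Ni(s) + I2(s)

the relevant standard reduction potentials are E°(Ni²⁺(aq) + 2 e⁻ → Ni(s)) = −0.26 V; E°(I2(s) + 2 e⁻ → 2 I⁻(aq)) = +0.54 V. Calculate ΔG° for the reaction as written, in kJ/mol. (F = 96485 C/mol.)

In the reaction as written Ni²⁺(aq) is reduced, so the Ni²⁺/Ni couple is the cathode and I₂/I⁻ is the anode.
E°cell = −0.26 − (+0.54) = −0.80 V; balancing electrons gives n = 2.
ΔG° = −nFE°cell = −(2)(96485)(−0.80) J/mol = +154 kJ/mol.

+154 kJ/mol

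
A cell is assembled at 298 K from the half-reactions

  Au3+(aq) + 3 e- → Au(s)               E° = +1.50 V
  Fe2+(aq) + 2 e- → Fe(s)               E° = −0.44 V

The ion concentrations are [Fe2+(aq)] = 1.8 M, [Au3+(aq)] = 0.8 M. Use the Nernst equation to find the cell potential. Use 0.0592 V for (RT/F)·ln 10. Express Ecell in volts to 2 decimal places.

Au³⁺/Au is reduced (cathode, E° = +1.50 V) and Fe²⁺/Fe is oxidized (anode).
The standard potential is +1.50 − (−0.44) = +1.94 V and the balanced reaction transfers n = 6 electrons.
The balanced reaction is 2 Au3+(aq) + 3 Fe(s) → 2 Au(s) + 3 Fe2+(aq), so Q = [Fe2+(aq)]^3 / [Au3+(aq)]^2 = 9.11 and log Q = 0.960.
E = E° − (0.0592/n)·log Q = +1.94 − (0.0592/6)(0.960) = +1.93 V.

+1.93 V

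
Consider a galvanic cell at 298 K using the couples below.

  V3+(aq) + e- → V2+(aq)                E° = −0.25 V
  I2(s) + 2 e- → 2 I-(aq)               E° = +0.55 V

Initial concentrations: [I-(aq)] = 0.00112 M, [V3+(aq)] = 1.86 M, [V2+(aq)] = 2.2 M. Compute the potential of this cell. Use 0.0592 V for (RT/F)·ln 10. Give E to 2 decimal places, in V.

Since E°(I₂/I⁻) > E°(V³⁺/V²⁺), I₂/I⁻ serves as the cathode.
The standard potential is +0.55 − (−0.25) = +0.80 V and the balanced reaction transfers n = 2 electrons.
For the overall reaction I2(s) + 2 V2+(aq) → 2 I-(aq) + 2 V3+(aq), Q = ([I-(aq)]^2·[V3+(aq)]^2) / [V2+(aq)]^2 = 8.97×10^−7, giving log Q = −6.047.
Applying E = E° − (RT ln10/nF)·log Q gives +0.80 − (0.0592/2)(−6.047) = +0.98 V.

+0.98 V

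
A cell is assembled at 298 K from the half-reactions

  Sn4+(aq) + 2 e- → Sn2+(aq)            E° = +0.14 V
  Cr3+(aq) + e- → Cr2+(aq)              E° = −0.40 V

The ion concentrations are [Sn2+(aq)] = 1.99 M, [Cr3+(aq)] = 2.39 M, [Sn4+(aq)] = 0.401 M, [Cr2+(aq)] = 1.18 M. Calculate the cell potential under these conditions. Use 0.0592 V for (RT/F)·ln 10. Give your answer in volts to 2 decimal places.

The Sn⁴⁺/Sn²⁺ couple has the more positive E°, so it is the cathode; Cr³⁺/Cr²⁺ is the anode.
E°cell = +0.14 − (−0.40) = +0.54 V, with n = 2 electrons transferred.
The balanced reaction is Sn4+(aq) + 2 Cr2+(aq) → Sn2+(aq) + 2 Cr3+(aq), so Q = ([Sn2+(aq)]·[Cr3+(aq)]^2) / ([Sn4+(aq)]·[Cr2+(aq)]^2) = 20.4 and log Q = 1.309.
E = E° − (0.0592/n)·log Q = +0.54 − (0.0592/2)(1.309) = +0.50 V.

+0.50 V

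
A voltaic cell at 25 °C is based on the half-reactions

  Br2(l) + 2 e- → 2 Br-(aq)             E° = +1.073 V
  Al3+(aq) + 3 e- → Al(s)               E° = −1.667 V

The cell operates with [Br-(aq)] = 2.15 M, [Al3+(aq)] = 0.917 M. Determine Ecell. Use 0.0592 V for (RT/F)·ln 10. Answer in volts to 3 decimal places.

The Br₂/Br⁻ couple has the more positive E°, so it is the cathode; Al³⁺/Al is the anode.
E°cell = E°cat − E°an = +1.073 − (−1.667) = +2.740 V; n = 6.
Balancing gives 3 Br2(l) + 2 Al(s) → 6 Br-(aq) + 2 Al3+(aq); hence Q = [Br-(aq)]^6·[Al3+(aq)]^2 = 83.1 (log Q = 1.919).
Applying E = E° − (RT ln10/nF)·log Q gives +2.740 − (0.0592/6)(1.919) = +2.721 V.

+2.721 V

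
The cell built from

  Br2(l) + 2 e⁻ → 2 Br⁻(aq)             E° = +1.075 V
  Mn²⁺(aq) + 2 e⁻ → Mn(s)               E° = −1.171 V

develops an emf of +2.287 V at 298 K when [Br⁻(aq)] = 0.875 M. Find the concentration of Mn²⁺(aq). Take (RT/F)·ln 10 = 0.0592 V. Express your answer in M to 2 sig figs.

0.054 M

Br₂/Br⁻ is the cathode (higher E°); E°cell = +1.075 − (−1.171) = +2.246 V with n = 2.
Since E = E° − (0.0592/n)·log Q, log Q = n(E° − E)/0.0592 = −1.385.
For Br2(l) + Mn(s) → 2 Br⁻(aq) + Mn²⁺(aq), the reaction quotient is Q = [Br⁻(aq)]^2·[Mn²⁺(aq)].
Isolating [Mn²⁺(aq)] in Q = 10^{−1.385} yields log [Mn²⁺(aq)] = −1.269, i.e. 0.054 M.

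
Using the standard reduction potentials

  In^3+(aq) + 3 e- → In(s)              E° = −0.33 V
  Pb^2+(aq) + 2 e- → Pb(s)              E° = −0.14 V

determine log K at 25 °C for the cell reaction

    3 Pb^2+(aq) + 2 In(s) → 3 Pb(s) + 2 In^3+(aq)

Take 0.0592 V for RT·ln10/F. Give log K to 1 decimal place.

log K = 19.3

The Pb²⁺/Pb couple is reduced (cathode); E°cell = −0.14 − (−0.33) = +0.19 V with n = 6.
At equilibrium E = 0, so log K = nE°cell / 0.0592 = (6)(+0.19) / 0.0592 = 19.3.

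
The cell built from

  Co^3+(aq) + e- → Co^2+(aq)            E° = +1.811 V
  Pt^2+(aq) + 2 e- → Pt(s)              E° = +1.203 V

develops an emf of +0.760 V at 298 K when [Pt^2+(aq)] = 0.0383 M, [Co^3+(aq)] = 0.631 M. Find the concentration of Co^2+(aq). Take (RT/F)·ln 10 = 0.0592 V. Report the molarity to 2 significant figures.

With Co³⁺/Co²⁺ at the cathode and Pt²⁺/Pt at the anode, E°cell = +1.811 − (+1.203) = +0.608 V (n = 2).
Rearranging E = E° − (0.0592/n)·log Q gives log Q = 2(+0.608 − (+0.760))/0.0592 = −5.135.
For 2 Co^3+(aq) + Pt(s) → 2 Co^2+(aq) + Pt^2+(aq), the reaction quotient is Q = ([Co^2+(aq)]^2·[Pt^2+(aq)]) / [Co^3+(aq)]^2.
Substituting the known concentrations and solving, log [Co^2+(aq)] = −2.059 and [Co^2+(aq)] = 0.0087 M.

0.0087 M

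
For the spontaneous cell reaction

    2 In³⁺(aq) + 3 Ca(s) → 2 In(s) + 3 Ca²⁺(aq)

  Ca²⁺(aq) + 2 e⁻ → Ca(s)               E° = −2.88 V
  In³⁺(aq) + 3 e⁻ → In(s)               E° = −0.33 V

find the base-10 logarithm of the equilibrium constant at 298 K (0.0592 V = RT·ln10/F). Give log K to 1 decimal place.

log K = 258.4

The In³⁺/In couple is reduced (cathode); E°cell = −0.33 − (−2.88) = +2.55 V with n = 6.
At equilibrium E = 0, so log K = nE°cell / 0.0592 = (6)(+2.55) / 0.0592 = 258.4.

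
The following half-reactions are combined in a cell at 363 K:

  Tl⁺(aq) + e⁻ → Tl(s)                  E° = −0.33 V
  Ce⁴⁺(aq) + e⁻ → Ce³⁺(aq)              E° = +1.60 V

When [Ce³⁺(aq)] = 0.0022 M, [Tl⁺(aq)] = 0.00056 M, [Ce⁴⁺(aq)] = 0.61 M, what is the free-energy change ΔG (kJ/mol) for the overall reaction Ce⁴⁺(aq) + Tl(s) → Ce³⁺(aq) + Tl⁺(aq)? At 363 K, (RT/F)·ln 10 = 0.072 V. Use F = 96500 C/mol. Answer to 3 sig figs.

The standard cell potential is +1.60 − (−0.33) = +1.93 V, with n = 1 electron in the balanced equation.
Q = ([Ce³⁺(aq)]·[Tl⁺(aq)]) / [Ce⁴⁺(aq)] = 2.02×10^−6, so log Q = −5.695 and E = +1.93 − (0.072/1)(−5.695) = +2.3400 V.
Then ΔG = −nFE = −1 × 96500 × +2.3400 J/mol = −226 kJ/mol.

−226 kJ/mol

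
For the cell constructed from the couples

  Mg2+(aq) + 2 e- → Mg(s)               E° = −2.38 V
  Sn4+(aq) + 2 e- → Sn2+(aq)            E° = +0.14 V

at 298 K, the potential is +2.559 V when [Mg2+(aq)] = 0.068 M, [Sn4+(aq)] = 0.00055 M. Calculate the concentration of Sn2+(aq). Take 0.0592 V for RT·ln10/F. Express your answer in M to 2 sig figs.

0.00039 M

With Sn⁴⁺/Sn²⁺ at the cathode and Mg²⁺/Mg at the anode, E°cell = +0.14 − (−2.38) = +2.52 V (n = 2).
From the Nernst equation, log Q = n(E° − E)/0.0592 = 2·(+2.52 − (+2.559))/0.0592 = −1.318.
The balanced reaction is Sn4+(aq) + Mg(s) → Sn2+(aq) + Mg2+(aq), so Q = ([Sn2+(aq)]·[Mg2+(aq)]) / [Sn4+(aq)].
Isolating [Sn2+(aq)] in Q = 10^{−1.318} yields log [Sn2+(aq)] = −3.410, i.e. 0.00039 M.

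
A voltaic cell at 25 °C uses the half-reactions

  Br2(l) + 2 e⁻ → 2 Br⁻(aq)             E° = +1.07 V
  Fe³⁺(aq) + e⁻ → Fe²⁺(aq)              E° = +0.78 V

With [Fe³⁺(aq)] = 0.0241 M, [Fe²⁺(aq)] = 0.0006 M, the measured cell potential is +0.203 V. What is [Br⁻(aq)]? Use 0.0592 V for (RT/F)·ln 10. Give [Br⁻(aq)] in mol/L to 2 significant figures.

0.73 M

With Br₂/Br⁻ at the cathode and Fe³⁺/Fe²⁺ at the anode, E°cell = +1.07 − (+0.78) = +0.29 V (n = 2).
Since E = E° − (0.0592/n)·log Q, log Q = n(E° − E)/0.0592 = 2.939.
Balancing electrons gives Br2(l) + 2 Fe²⁺(aq) → 2 Br⁻(aq) + 2 Fe³⁺(aq); thus Q = ([Br⁻(aq)]^2·[Fe³⁺(aq)]^2) / [Fe²⁺(aq)]^2.
Solving for the unknown gives log [Br⁻(aq)] = −0.134, so [Br⁻(aq)] ≈ 0.73 M.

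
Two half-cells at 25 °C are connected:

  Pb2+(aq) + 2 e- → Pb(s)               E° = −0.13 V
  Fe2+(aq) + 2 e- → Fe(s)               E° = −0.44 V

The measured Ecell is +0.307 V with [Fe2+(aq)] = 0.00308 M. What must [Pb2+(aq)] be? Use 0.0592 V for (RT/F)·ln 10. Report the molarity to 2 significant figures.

0.0024 M

With Pb²⁺/Pb at the cathode and Fe²⁺/Fe at the anode, E°cell = −0.13 − (−0.44) = +0.31 V (n = 2).
Since E = E° − (0.0592/n)·log Q, log Q = n(E° − E)/0.0592 = 0.101.
For Pb2+(aq) + Fe(s) → Pb(s) + Fe2+(aq), the reaction quotient is Q = [Fe2+(aq)] / [Pb2+(aq)].
Isolating [Pb2+(aq)] in Q = 10^{0.101} yields log [Pb2+(aq)] = −2.612, i.e. 0.0024 M.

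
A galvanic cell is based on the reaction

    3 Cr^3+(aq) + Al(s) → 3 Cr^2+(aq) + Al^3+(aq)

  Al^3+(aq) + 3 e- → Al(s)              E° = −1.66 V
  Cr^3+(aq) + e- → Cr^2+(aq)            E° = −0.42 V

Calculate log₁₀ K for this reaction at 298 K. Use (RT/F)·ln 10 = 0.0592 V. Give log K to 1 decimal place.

log K = 62.8

The Cr³⁺/Cr²⁺ couple is reduced (cathode); E°cell = −0.42 − (−1.66) = +1.24 V with n = 3.
At equilibrium E = 0, so log K = nE°cell / 0.0592 = (3)(+1.24) / 0.0592 = 62.8.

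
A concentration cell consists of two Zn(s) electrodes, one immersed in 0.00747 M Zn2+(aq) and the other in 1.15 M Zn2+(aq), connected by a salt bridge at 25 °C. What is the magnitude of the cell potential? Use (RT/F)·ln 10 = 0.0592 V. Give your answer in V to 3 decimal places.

0.065 V

For a concentration cell E°cell = 0, since both electrodes use the same couple.
The compartment with the higher Zn2+(aq) concentration (1.15 M) acts as the cathode; ions are reduced there and produced at the dilute (0.00747 M) anode.
With n = 2, Ecell = −(0.0592/2)·log([dilute]/[conc]) = −(0.0592/2)·log(0.00747/1.15) = +0.065 V.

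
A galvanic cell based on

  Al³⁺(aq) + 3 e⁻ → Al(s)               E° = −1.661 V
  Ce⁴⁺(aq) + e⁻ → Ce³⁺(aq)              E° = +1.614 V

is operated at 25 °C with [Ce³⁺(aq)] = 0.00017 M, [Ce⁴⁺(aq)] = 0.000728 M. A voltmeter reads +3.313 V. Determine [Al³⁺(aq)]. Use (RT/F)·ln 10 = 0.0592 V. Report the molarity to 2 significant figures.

0.93 M

With Ce⁴⁺/Ce³⁺ at the cathode and Al³⁺/Al at the anode, E°cell = +1.614 − (−1.661) = +3.275 V (n = 3).
Since E = E° − (0.0592/n)·log Q, log Q = n(E° − E)/0.0592 = −1.926.
Balancing electrons gives 3 Ce⁴⁺(aq) + Al(s) → 3 Ce³⁺(aq) + Al³⁺(aq); thus Q = ([Ce³⁺(aq)]^3·[Al³⁺(aq)]) / [Ce⁴⁺(aq)]^3.
Solving for the unknown gives log [Al³⁺(aq)] = −0.031, so [Al³⁺(aq)] ≈ 0.93 M.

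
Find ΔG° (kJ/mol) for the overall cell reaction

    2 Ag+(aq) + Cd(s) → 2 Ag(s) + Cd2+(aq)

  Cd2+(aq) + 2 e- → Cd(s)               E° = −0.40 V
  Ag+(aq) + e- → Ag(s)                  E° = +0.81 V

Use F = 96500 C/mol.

In the reaction as written Ag+(aq) is reduced, so the Ag⁺/Ag couple is the cathode and Cd²⁺/Cd is the anode.
E°cell = +0.81 − (−0.40) = +1.21 V; balancing electrons gives n = 2.
ΔG° = −nFE°cell = −(2)(96500)(+1.21) J/mol = −234 kJ/mol.

−234 kJ/mol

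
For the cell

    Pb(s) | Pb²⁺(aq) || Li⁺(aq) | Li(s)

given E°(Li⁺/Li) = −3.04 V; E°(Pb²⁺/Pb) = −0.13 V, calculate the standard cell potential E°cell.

By convention the left-hand electrode in cell notation is the anode (oxidation) and the right-hand electrode is the cathode (reduction).
E°cell = E°(right) − E°(left) = −3.04 − (−0.13) = −2.91 V.
The negative sign shows that, as written, the cell would require an external voltage to drive the reaction.

−2.91 V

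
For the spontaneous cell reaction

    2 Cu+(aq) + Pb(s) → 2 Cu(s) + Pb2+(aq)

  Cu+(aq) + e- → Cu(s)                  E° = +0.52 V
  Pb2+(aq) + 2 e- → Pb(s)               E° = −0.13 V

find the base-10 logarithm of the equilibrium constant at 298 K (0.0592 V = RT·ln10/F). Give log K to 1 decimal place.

log K = 22.0

The Cu⁺/Cu couple is reduced (cathode); E°cell = +0.52 − (−0.13) = +0.65 V with n = 2.
At equilibrium E = 0, so log K = nE°cell / 0.0592 = (2)(+0.65) / 0.0592 = 22.0.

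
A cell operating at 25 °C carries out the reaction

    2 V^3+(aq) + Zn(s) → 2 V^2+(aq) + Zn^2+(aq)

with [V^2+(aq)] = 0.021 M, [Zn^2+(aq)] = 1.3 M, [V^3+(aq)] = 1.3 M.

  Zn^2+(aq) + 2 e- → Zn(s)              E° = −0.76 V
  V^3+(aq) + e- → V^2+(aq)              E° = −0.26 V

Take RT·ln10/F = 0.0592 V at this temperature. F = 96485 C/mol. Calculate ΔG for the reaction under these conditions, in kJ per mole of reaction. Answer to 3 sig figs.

The standard cell potential is −0.26 − (−0.76) = +0.50 V, with n = 2 electrons in the balanced equation.
Here Q = ([V^2+(aq)]^2·[Zn^2+(aq)]) / [V^3+(aq)]^2 = 0.000339 (log Q = −3.470), giving E = +0.50 − (0.0592/2)·(−3.470) = +0.6027 V.
ΔG = −nFE = −(2)(96485)(+0.6027) J/mol = −116 kJ/mol.

−116 kJ/mol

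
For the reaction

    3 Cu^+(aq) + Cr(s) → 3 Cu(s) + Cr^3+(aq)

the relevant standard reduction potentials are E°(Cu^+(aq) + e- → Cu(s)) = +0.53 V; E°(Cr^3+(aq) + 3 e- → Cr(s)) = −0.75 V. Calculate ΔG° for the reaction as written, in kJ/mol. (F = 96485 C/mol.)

−371 kJ/mol

In the reaction as written Cu^+(aq) is reduced, so the Cu⁺/Cu couple is the cathode and Cr³⁺/Cr is the anode.
E°cell = +0.53 − (−0.75) = +1.28 V; balancing electrons gives n = 3.
ΔG° = −nFE°cell = −(3)(96485)(+1.28) J/mol = −371 kJ/mol.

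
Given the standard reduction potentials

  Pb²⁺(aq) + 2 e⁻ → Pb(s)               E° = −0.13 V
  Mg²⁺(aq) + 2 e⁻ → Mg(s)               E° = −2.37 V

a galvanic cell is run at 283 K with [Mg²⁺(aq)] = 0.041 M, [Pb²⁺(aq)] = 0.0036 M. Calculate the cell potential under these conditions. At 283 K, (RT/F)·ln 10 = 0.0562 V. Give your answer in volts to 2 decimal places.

+2.21 V

Since E°(Pb²⁺/Pb) > E°(Mg²⁺/Mg), Pb²⁺/Pb serves as the cathode.
E°cell = E°cat − E°an = −0.13 − (−2.37) = +2.24 V; n = 2.
Balancing gives Pb²⁺(aq) + Mg(s) → Pb(s) + Mg²⁺(aq); hence Q = [Mg²⁺(aq)] / [Pb²⁺(aq)] = 11.4 (log Q = 1.056).
By the Nernst equation, E = +2.24 − (0.0562/2)·(1.056) = +2.21 V.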